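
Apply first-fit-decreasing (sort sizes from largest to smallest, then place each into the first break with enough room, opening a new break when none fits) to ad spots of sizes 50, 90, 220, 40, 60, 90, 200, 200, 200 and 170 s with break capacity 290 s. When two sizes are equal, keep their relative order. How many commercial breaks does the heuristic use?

Sorted descending: 220, 200, 200, 200, 170, 90, 90, 60, 50, 40.
  220 → break 1 (new)  [load 220/290]
  200 → break 2 (new)  [load 200/290]
  200 → break 3 (new)  [load 200/290]
  200 → break 4 (new)  [load 200/290]
  170 → break 5 (new)  [load 170/290]
  90 → break 2  [load 290/290]
  90 → break 3  [load 290/290]
  60 → break 1  [load 280/290]
  50 → break 4  [load 250/290]
  40 → break 4  [load 290/290]
5 commercial breaks opened.

5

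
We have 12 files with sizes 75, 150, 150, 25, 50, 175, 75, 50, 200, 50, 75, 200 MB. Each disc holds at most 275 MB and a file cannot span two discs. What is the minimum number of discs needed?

5

Total = 200 + 200 + 175 + 150 + 150 + 75 + 75 + 75 + 50 + 50 + 50 + 25 = 1275 MB.
Lower bound: ⌈1275/275⌉ = 5 discs.
A packing using 5 discs:
  disc 1: 200 + 75 = 275
  disc 2: 200 + 75 = 275
  disc 3: 175 + 75 + 25 = 275
  disc 4: 150 + 50 + 50 = 250
  disc 5: 150 + 50 = 200
This matches the lower bound, so 5 is optimal.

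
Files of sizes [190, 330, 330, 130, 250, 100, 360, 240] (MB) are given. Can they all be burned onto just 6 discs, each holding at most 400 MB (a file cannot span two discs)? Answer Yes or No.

A valid assignment using 6 discs:
  disc 1: 360 = 360
  disc 2: 330 = 330
  disc 3: 330 = 330
  disc 4: 250 + 130 = 380
  disc 5: 240 + 100 = 340
  disc 6: 190 = 190
Every load is within 400 MB, so 6 discs suffice.

Yes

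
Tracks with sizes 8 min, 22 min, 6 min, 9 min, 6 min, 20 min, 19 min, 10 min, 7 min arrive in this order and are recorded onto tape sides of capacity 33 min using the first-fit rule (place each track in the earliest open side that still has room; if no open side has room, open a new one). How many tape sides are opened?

4

  8 → side 1 (new)  [load 8/33]
  22 → side 1  [load 30/33]
  6 → side 2 (new)  [load 6/33]
  9 → side 2  [load 15/33]
  6 → side 2  [load 21/33]
  20 → side 3 (new)  [load 20/33]
  19 → side 4 (new)  [load 19/33]
  10 → side 2  [load 31/33]
  7 → side 3  [load 27/33]
4 tape sides opened.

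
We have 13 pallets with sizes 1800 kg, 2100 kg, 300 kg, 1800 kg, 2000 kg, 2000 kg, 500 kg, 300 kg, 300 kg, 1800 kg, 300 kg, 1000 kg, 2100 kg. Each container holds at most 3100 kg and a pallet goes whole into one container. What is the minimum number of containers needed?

7

Total = 2100 + 2100 + 2000 + 2000 + 1800 + 1800 + 1800 + 1000 + 500 + 300 + 300 + 300 + 300 = 16300 kg.
Lower bound: ⌈16300/3100⌉ = 6 containers.
Also, 7 pallets each exceed 1550 kg, and no two of those can share a container, so at least 7 containers are needed.
A packing using 7 containers:
  container 1: 2100 + 1000 = 3100
  container 2: 2100 + 500 + 300 = 2900
  container 3: 2000 + 300 + 300 + 300 = 2900
  container 4: 2000 = 2000
  container 5: 1800 = 1800
  container 6: 1800 = 1800
  container 7: 1800 = 1800
This matches the lower bound, so 7 is optimal.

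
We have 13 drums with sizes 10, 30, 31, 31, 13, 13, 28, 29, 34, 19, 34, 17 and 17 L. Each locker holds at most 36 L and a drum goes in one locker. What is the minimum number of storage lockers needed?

10

Total = 34 + 34 + 31 + 31 + 30 + 29 + 28 + 19 + 17 + 17 + 13 + 13 + 10 = 306 L.
Lower bound: ⌈306/36⌉ = 9 storage lockers.
A packing using 10 storage lockers:
  locker 1: 34 = 34
  locker 2: 34 = 34
  locker 3: 31 = 31
  locker 4: 31 = 31
  locker 5: 30 = 30
  locker 6: 29 = 29
  locker 7: 28 = 28
  locker 8: 19 + 17 = 36
  locker 9: 17 + 13 = 30
  locker 10: 13 + 10 = 23
No arrangement into 9 storage lockers stays within capacity, so 10 is optimal.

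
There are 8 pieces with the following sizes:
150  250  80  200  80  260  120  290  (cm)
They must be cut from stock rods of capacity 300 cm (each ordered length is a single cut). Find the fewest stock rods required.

6

Total = 290 + 260 + 250 + 200 + 150 + 120 + 80 + 80 = 1430 cm.
Lower bound: ⌈1430/300⌉ = 5 stock rods.
A packing using 6 stock rods:
  stock rod 1: 290 = 290
  stock rod 2: 260 = 260
  stock rod 3: 250 = 250
  stock rod 4: 200 + 80 = 280
  stock rod 5: 150 + 120 = 270
  stock rod 6: 80 = 80
No arrangement into 5 stock rods stays within capacity, so 6 is optimal.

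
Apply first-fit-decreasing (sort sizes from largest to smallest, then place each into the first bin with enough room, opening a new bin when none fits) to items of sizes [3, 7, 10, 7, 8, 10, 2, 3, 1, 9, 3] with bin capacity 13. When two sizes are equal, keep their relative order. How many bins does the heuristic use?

Sorted descending: 10, 10, 9, 8, 7, 7, 3, 3, 3, 2, 1.
  10 → bin 1 (new)  [load 10/13]
  10 → bin 2 (new)  [load 10/13]
  9 → bin 3 (new)  [load 9/13]
  8 → bin 4 (new)  [load 8/13]
  7 → bin 5 (new)  [load 7/13]
  7 → bin 6 (new)  [load 7/13]
  3 → bin 1  [load 13/13]
  3 → bin 2  [load 13/13]
  3 → bin 3  [load 12/13]
  2 → bin 4  [load 10/13]
  1 → bin 3  [load 13/13]
6 bins opened.

6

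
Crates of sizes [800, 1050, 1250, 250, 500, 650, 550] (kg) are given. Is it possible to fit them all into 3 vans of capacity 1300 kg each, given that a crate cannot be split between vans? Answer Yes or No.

Total = 5050 kg; ⌈5050/1300⌉ = 4.
At least 4 vans are required, but only 3 are allowed.

No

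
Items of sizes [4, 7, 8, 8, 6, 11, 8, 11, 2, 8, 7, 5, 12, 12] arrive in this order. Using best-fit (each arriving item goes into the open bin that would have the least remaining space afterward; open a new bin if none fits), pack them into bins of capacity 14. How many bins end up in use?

  4 → bin 1 (new)  [load 4/14]
  7 → bin 1  [load 11/14]
  8 → bin 2 (new)  [load 8/14]
  8 → bin 3 (new)  [load 8/14]
  6 → bin 2  [load 14/14]
  11 → bin 4 (new)  [load 11/14]
  8 → bin 5 (new)  [load 8/14]
  11 → bin 6 (new)  [load 11/14]
  2 → bin 1  [load 13/14]
  8 → bin 7 (new)  [load 8/14]
  7 → bin 8 (new)  [load 7/14]
  5 → bin 3  [load 13/14]
  12 → bin 9 (new)  [load 12/14]
  12 → bin 10 (new)  [load 12/14]
10 bins opened.

10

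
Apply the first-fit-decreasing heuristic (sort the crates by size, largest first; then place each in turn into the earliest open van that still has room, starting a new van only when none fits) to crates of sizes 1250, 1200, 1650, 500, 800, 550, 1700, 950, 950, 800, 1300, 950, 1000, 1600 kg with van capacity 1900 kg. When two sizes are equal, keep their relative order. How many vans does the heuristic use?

Sorted descending: 1700, 1650, 1600, 1300, 1250, 1200, 1000, 950, 950, 950, 800, 800, 550, 500.
  1700 → van 1 (new)  [load 1700/1900]
  1650 → van 2 (new)  [load 1650/1900]
  1600 → van 3 (new)  [load 1600/1900]
  1300 → van 4 (new)  [load 1300/1900]
  1250 → van 5 (new)  [load 1250/1900]
  1200 → van 6 (new)  [load 1200/1900]
  1000 → van 7 (new)  [load 1000/1900]
  950 → van 8 (new)  [load 950/1900]
  950 → van 8  [load 1900/1900]
  950 → van 9 (new)  [load 950/1900]
  800 → van 7  [load 1800/1900]
  800 → van 9  [load 1750/1900]
  550 → van 4  [load 1850/1900]
  500 → van 5  [load 1750/1900]
9 vans opened.

9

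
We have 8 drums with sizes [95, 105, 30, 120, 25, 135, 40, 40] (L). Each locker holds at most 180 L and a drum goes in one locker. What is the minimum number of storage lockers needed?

4

Total = 135 + 120 + 105 + 95 + 40 + 40 + 30 + 25 = 590 L.
Lower bound: ⌈590/180⌉ = 4 storage lockers.
A packing using 4 storage lockers:
  locker 1: 135 + 40 = 175
  locker 2: 120 + 40 = 160
  locker 3: 105 + 30 + 25 = 160
  locker 4: 95 = 95
This matches the lower bound, so 4 is optimal.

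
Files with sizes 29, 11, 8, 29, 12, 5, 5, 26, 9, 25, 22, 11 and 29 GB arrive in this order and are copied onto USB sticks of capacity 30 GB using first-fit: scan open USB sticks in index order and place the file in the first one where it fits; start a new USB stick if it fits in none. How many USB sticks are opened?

9

  29 → USB stick 1 (new)  [load 29/30]
  11 → USB stick 2 (new)  [load 11/30]
  8 → USB stick 2  [load 19/30]
  29 → USB stick 3 (new)  [load 29/30]
  12 → USB stick 4 (new)  [load 12/30]
  5 → USB stick 2  [load 24/30]
  5 → USB stick 2  [load 29/30]
  26 → USB stick 5 (new)  [load 26/30]
  9 → USB stick 4  [load 21/30]
  25 → USB stick 6 (new)  [load 25/30]
  22 → USB stick 7 (new)  [load 22/30]
  11 → USB stick 8 (new)  [load 11/30]
  29 → USB stick 9 (new)  [load 29/30]
9 USB sticks opened.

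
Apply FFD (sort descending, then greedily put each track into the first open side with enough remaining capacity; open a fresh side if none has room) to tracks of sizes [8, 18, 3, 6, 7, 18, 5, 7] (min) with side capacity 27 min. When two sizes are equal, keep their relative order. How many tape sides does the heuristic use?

3

Sorted descending: 18, 18, 8, 7, 7, 6, 5, 3.
  18 → side 1 (new)  [load 18/27]
  18 → side 2 (new)  [load 18/27]
  8 → side 1  [load 26/27]
  7 → side 2  [load 25/27]
  7 → side 3 (new)  [load 7/27]
  6 → side 3  [load 13/27]
  5 → side 3  [load 18/27]
  3 → side 3  [load 21/27]
3 tape sides opened.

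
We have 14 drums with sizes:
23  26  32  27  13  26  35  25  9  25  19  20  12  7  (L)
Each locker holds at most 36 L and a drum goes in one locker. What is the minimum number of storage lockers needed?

10

Total = 35 + 32 + 27 + 26 + 26 + 25 + 25 + 23 + 20 + 19 + 13 + 12 + 9 + 7 = 299 L.
Lower bound: ⌈299/36⌉ = 9 storage lockers.
Also, 10 drums each exceed 18 L, and no two of those can share a locker, so at least 10 storage lockers are needed.
A packing using 10 storage lockers:
  locker 1: 35 = 35
  locker 2: 32 = 32
  locker 3: 27 + 9 = 36
  locker 4: 26 + 7 = 33
  locker 5: 26 = 26
  locker 6: 25 = 25
  locker 7: 25 = 25
  locker 8: 23 + 13 = 36
  locker 9: 20 + 12 = 32
  locker 10: 19 = 19
This matches the lower bound, so 10 is optimal.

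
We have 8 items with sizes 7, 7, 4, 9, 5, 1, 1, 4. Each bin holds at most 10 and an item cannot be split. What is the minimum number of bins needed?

5

Total = 9 + 7 + 7 + 5 + 4 + 4 + 1 + 1 = 38.
Lower bound: ⌈38/10⌉ = 4 bins.
A packing using 5 bins:
  bin 1: 9 + 1 = 10
  bin 2: 7 + 1 = 8
  bin 3: 7 = 7
  bin 4: 5 + 4 = 9
  bin 5: 4 = 4
No arrangement into 4 bins stays within capacity, so 5 is optimal.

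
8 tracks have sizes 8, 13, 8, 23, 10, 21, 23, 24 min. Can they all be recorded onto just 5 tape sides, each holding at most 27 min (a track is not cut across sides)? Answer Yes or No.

Total = 130 min; ⌈130/27⌉ = 5.
The bound of 5 does not rule out 5, but exhaustive search shows no assignment into 5 tape sides of capacity 27 min exists — the minimum is 6.

No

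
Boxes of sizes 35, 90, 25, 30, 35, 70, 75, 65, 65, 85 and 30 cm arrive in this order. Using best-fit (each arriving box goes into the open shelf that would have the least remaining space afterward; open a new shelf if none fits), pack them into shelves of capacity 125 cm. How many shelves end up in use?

  35 → shelf 1 (new)  [load 35/125]
  90 → shelf 1  [load 125/125]
  25 → shelf 2 (new)  [load 25/125]
  30 → shelf 2  [load 55/125]
  35 → shelf 2  [load 90/125]
  70 → shelf 3 (new)  [load 70/125]
  75 → shelf 4 (new)  [load 75/125]
  65 → shelf 5 (new)  [load 65/125]
  65 → shelf 6 (new)  [load 65/125]
  85 → shelf 7 (new)  [load 85/125]
  30 → shelf 2  [load 120/125]
7 shelves opened.

7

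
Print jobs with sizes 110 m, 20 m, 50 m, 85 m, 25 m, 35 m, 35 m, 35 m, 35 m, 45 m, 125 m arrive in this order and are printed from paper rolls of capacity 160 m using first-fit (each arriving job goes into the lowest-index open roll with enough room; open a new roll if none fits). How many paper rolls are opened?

  110 → roll 1 (new)  [load 110/160]
  20 → roll 1  [load 130/160]
  50 → roll 2 (new)  [load 50/160]
  85 → roll 2  [load 135/160]
  25 → roll 1  [load 155/160]
  35 → roll 3 (new)  [load 35/160]
  35 → roll 3  [load 70/160]
  35 → roll 3  [load 105/160]
  35 → roll 3  [load 140/160]
  45 → roll 4 (new)  [load 45/160]
  125 → roll 5 (new)  [load 125/160]
5 paper rolls opened.

5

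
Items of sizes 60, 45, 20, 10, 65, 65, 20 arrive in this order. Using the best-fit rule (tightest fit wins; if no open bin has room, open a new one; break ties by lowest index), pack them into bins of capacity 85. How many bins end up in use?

  60 → bin 1 (new)  [load 60/85]
  45 → bin 2 (new)  [load 45/85]
  20 → bin 1  [load 80/85]
  10 → bin 2  [load 55/85]
  65 → bin 3 (new)  [load 65/85]
  65 → bin 4 (new)  [load 65/85]
  20 → bin 3  [load 85/85]
4 bins opened.

4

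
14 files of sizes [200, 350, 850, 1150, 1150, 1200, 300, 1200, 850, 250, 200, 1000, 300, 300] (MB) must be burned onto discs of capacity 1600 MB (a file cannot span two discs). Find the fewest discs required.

7

Total = 1200 + 1200 + 1150 + 1150 + 1000 + 850 + 850 + 350 + 300 + 300 + 300 + 250 + 200 + 200 = 9300 MB.
Lower bound: ⌈9300/1600⌉ = 6 discs.
Also, 7 files each exceed 800 MB, and no two of those can share a disc, so at least 7 discs are needed.
A packing using 7 discs:
  disc 1: 1200 + 350 = 1550
  disc 2: 1200 + 300 = 1500
  disc 3: 1150 + 300 = 1450
  disc 4: 1150 + 300 = 1450
  disc 5: 1000 + 250 + 200 = 1450
  disc 6: 850 + 200 = 1050
  disc 7: 850 = 850
This matches the lower bound, so 7 is optimal.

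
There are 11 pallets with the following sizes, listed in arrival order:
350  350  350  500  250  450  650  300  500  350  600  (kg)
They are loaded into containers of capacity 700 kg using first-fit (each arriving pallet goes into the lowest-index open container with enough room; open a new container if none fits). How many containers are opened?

  350 → container 1 (new)  [load 350/700]
  350 → container 1  [load 700/700]
  350 → container 2 (new)  [load 350/700]
  500 → container 3 (new)  [load 500/700]
  250 → container 2  [load 600/700]
  450 → container 4 (new)  [load 450/700]
  650 → container 5 (new)  [load 650/700]
  300 → container 6 (new)  [load 300/700]
  500 → container 7 (new)  [load 500/700]
  350 → container 6  [load 650/700]
  600 → container 8 (new)  [load 600/700]
8 containers opened.

8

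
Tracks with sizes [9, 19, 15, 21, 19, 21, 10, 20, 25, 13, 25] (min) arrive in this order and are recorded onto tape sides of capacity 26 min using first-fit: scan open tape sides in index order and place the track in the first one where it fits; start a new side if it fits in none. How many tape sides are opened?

  9 → side 1 (new)  [load 9/26]
  19 → side 2 (new)  [load 19/26]
  15 → side 1  [load 24/26]
  21 → side 3 (new)  [load 21/26]
  19 → side 4 (new)  [load 19/26]
  21 → side 5 (new)  [load 21/26]
  10 → side 6 (new)  [load 10/26]
  20 → side 7 (new)  [load 20/26]
  25 → side 8 (new)  [load 25/26]
  13 → side 6  [load 23/26]
  25 → side 9 (new)  [load 25/26]
9 tape sides opened.

9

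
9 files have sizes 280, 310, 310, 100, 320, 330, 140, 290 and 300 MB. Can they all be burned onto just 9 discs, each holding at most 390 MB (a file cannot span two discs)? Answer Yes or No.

A valid assignment using 8 discs:
  disc 1: 330 = 330
  disc 2: 320 = 320
  disc 3: 310 = 310
  disc 4: 310 = 310
  disc 5: 300 = 300
  disc 6: 290 + 100 = 390
  disc 7: 280 = 280
  disc 8: 140 = 140
That uses only 8 ≤ 9, so 9 discs are enough.

Yes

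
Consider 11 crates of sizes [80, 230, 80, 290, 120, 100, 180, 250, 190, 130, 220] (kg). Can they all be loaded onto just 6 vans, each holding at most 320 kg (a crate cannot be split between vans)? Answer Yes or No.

Total = 1870 kg; ⌈1870/320⌉ = 6.
The bound of 6 does not rule out 6, but exhaustive search shows no assignment into 6 vans of capacity 320 kg exists — the minimum is 7.

No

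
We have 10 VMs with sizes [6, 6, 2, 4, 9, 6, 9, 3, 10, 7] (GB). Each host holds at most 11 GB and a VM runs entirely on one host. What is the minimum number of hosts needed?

7

Total = 10 + 9 + 9 + 7 + 6 + 6 + 6 + 4 + 3 + 2 = 62 GB.
Lower bound: ⌈62/11⌉ = 6 hosts.
Also, 7 VMs each exceed 11/2 GB, and no two of those can share a host, so at least 7 hosts are needed.
A packing using 7 hosts:
  host 1: 10 = 10
  host 2: 9 + 2 = 11
  host 3: 9 = 9
  host 4: 7 + 4 = 11
  host 5: 6 + 3 = 9
  host 6: 6 = 6
  host 7: 6 = 6
This matches the lower bound, so 7 is optimal.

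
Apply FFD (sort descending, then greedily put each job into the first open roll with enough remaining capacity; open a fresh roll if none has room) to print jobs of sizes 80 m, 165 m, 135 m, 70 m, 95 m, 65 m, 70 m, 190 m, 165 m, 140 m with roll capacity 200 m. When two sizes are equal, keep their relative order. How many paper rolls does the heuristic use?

7

Sorted descending: 190, 165, 165, 140, 135, 95, 80, 70, 70, 65.
  190 → roll 1 (new)  [load 190/200]
  165 → roll 2 (new)  [load 165/200]
  165 → roll 3 (new)  [load 165/200]
  140 → roll 4 (new)  [load 140/200]
  135 → roll 5 (new)  [load 135/200]
  95 → roll 6 (new)  [load 95/200]
  80 → roll 6  [load 175/200]
  70 → roll 7 (new)  [load 70/200]
  70 → roll 7  [load 140/200]
  65 → roll 5  [load 200/200]
7 paper rolls opened.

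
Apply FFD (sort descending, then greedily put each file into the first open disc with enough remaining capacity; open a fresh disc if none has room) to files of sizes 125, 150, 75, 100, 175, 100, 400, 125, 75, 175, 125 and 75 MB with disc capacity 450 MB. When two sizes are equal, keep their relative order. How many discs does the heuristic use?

4

Sorted descending: 400, 175, 175, 150, 125, 125, 125, 100, 100, 75, 75, 75.
  400 → disc 1 (new)  [load 400/450]
  175 → disc 2 (new)  [load 175/450]
  175 → disc 2  [load 350/450]
  150 → disc 3 (new)  [load 150/450]
  125 → disc 3  [load 275/450]
  125 → disc 3  [load 400/450]
  125 → disc 4 (new)  [load 125/450]
  100 → disc 2  [load 450/450]
  100 → disc 4  [load 225/450]
  75 → disc 4  [load 300/450]
  75 → disc 4  [load 375/450]
  75 → disc 4  [load 450/450]
4 discs opened.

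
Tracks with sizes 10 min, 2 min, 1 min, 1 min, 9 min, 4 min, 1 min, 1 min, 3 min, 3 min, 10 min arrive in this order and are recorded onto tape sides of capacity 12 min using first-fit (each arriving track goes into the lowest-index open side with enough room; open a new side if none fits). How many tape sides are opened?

4

  10 → side 1 (new)  [load 10/12]
  2 → side 1  [load 12/12]
  1 → side 2 (new)  [load 1/12]
  1 → side 2  [load 2/12]
  9 → side 2  [load 11/12]
  4 → side 3 (new)  [load 4/12]
  1 → side 2  [load 12/12]
  1 → side 3  [load 5/12]
  3 → side 3  [load 8/12]
  3 → side 3  [load 11/12]
  10 → side 4 (new)  [load 10/12]
4 tape sides opened.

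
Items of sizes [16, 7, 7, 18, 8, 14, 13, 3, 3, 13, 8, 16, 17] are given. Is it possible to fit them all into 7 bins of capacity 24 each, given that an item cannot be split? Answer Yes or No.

A valid assignment using 7 bins:
  bin 1: 18 + 3 + 3 = 24
  bin 2: 17 + 7 = 24
  bin 3: 16 + 8 = 24
  bin 4: 16 + 8 = 24
  bin 5: 14 + 7 = 21
  bin 6: 13 = 13
  bin 7: 13 = 13
Every load is within 24, so 7 bins suffice.

Yes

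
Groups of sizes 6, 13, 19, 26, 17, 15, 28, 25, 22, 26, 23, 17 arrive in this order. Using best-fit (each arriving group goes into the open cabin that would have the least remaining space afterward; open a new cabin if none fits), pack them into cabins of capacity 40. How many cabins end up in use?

  6 → cabin 1 (new)  [load 6/40]
  13 → cabin 1  [load 19/40]
  19 → cabin 1  [load 38/40]
  26 → cabin 2 (new)  [load 26/40]
  17 → cabin 3 (new)  [load 17/40]
  15 → cabin 3  [load 32/40]
  28 → cabin 4 (new)  [load 28/40]
  25 → cabin 5 (new)  [load 25/40]
  22 → cabin 6 (new)  [load 22/40]
  26 → cabin 7 (new)  [load 26/40]
  23 → cabin 8 (new)  [load 23/40]
  17 → cabin 8  [load 40/40]
8 cabins opened.

8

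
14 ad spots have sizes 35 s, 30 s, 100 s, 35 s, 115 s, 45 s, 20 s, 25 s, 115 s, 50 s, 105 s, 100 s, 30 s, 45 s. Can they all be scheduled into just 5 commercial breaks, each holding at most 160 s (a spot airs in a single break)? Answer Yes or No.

No

Total = 850 s; ⌈850/160⌉ = 6.
At least 6 commercial breaks are required, but only 5 are allowed.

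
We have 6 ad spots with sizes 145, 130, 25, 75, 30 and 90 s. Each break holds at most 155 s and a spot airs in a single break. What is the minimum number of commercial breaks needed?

4

Total = 145 + 130 + 90 + 75 + 30 + 25 = 495 s.
Lower bound: ⌈495/155⌉ = 4 commercial breaks.
A packing using 4 commercial breaks:
  break 1: 145 = 145
  break 2: 130 + 25 = 155
  break 3: 90 + 30 = 120
  break 4: 75 = 75
This matches the lower bound, so 4 is optimal.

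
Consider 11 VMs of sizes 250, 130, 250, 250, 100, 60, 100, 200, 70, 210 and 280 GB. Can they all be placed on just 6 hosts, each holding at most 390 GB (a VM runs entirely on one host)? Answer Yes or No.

A valid assignment using 6 hosts:
  host 1: 280 + 100 = 380
  host 2: 250 + 130 = 380
  host 3: 250 + 100 = 350
  host 4: 250 + 70 + 60 = 380
  host 5: 210 = 210
  host 6: 200 = 200
Every load is within 390 GB, so 6 hosts suffice.

Yes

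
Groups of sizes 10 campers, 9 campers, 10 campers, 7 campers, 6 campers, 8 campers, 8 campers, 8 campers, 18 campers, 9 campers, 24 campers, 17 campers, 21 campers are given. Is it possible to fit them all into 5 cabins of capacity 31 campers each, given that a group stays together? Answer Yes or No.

Total = 155 campers; ⌈155/31⌉ = 5.
The bound of 5 does not rule out 5, but exhaustive search shows no assignment into 5 cabins of capacity 31 campers exists — the minimum is 6.

No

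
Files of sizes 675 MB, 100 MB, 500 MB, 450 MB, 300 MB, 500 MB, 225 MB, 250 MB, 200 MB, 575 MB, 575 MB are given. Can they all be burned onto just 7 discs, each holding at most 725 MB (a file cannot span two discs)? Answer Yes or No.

A valid assignment using 7 discs:
  disc 1: 675 = 675
  disc 2: 575 + 100 = 675
  disc 3: 575 = 575
  disc 4: 500 + 225 = 725
  disc 5: 500 + 200 = 700
  disc 6: 450 + 250 = 700
  disc 7: 300 = 300
Every load is within 725 MB, so 7 discs suffice.

Yes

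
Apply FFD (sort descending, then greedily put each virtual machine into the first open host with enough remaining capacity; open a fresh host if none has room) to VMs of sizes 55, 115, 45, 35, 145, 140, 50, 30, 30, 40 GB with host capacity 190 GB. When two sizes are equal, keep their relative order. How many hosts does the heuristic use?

Sorted descending: 145, 140, 115, 55, 50, 45, 40, 35, 30, 30.
  145 → host 1 (new)  [load 145/190]
  140 → host 2 (new)  [load 140/190]
  115 → host 3 (new)  [load 115/190]
  55 → host 3  [load 170/190]
  50 → host 2  [load 190/190]
  45 → host 1  [load 190/190]
  40 → host 4 (new)  [load 40/190]
  35 → host 4  [load 75/190]
  30 → host 4  [load 105/190]
  30 → host 4  [load 135/190]
4 hosts opened.

4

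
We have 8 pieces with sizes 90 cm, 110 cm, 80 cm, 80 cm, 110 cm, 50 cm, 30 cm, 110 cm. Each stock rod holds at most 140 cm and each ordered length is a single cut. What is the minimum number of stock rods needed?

Total = 110 + 110 + 110 + 90 + 80 + 80 + 50 + 30 = 660 cm.
Lower bound: ⌈660/140⌉ = 5 stock rods.
Also, 6 pieces each exceed 70 cm, and no two of those can share a stock rod, so at least 6 stock rods are needed.
A packing using 6 stock rods:
  stock rod 1: 110 + 30 = 140
  stock rod 2: 110 = 110
  stock rod 3: 110 = 110
  stock rod 4: 90 + 50 = 140
  stock rod 5: 80 = 80
  stock rod 6: 80 = 80
This matches the lower bound, so 6 is optimal.

6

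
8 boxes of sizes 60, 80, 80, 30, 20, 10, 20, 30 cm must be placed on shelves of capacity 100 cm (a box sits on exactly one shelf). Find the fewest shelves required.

Total = 80 + 80 + 60 + 30 + 30 + 20 + 20 + 10 = 330 cm.
Lower bound: ⌈330/100⌉ = 4 shelves.
A packing using 4 shelves:
  shelf 1: 80 + 20 = 100
  shelf 2: 80 + 20 = 100
  shelf 3: 60 + 30 + 10 = 100
  shelf 4: 30 = 30
This matches the lower bound, so 4 is optimal.

4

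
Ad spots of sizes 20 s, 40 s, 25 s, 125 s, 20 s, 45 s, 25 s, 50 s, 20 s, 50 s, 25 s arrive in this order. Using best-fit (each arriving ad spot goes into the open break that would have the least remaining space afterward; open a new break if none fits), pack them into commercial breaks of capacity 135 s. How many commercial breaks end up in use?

  20 → break 1 (new)  [load 20/135]
  40 → break 1  [load 60/135]
  25 → break 1  [load 85/135]
  125 → break 2 (new)  [load 125/135]
  20 → break 1  [load 105/135]
  45 → break 3 (new)  [load 45/135]
  25 → break 1  [load 130/135]
  50 → break 3  [load 95/135]
  20 → break 3  [load 115/135]
  50 → break 4 (new)  [load 50/135]
  25 → break 4  [load 75/135]
4 commercial breaks opened.

4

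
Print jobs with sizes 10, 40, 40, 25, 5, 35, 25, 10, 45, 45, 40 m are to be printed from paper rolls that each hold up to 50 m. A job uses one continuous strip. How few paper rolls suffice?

Total = 45 + 45 + 40 + 40 + 40 + 35 + 25 + 25 + 10 + 10 + 5 = 320 m.
Lower bound: ⌈320/50⌉ = 7 paper rolls.
A packing using 7 paper rolls:
  roll 1: 45 + 5 = 50
  roll 2: 45 = 45
  roll 3: 40 + 10 = 50
  roll 4: 40 + 10 = 50
  roll 5: 40 = 40
  roll 6: 35 = 35
  roll 7: 25 + 25 = 50
This matches the lower bound, so 7 is optimal.

7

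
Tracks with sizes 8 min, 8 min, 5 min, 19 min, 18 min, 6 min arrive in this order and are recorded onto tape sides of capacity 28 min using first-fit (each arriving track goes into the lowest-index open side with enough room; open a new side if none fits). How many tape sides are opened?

3

  8 → side 1 (new)  [load 8/28]
  8 → side 1  [load 16/28]
  5 → side 1  [load 21/28]
  19 → side 2 (new)  [load 19/28]
  18 → side 3 (new)  [load 18/28]
  6 → side 1  [load 27/28]
3 tape sides opened.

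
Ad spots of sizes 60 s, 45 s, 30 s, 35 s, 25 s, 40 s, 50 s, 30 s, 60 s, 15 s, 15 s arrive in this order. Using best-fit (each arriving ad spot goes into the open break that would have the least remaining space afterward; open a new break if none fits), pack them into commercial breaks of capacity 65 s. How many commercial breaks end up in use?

7

  60 → break 1 (new)  [load 60/65]
  45 → break 2 (new)  [load 45/65]
  30 → break 3 (new)  [load 30/65]
  35 → break 3  [load 65/65]
  25 → break 4 (new)  [load 25/65]
  40 → break 4  [load 65/65]
  50 → break 5 (new)  [load 50/65]
  30 → break 6 (new)  [load 30/65]
  60 → break 7 (new)  [load 60/65]
  15 → break 5  [load 65/65]
  15 → break 2  [load 60/65]
7 commercial breaks opened.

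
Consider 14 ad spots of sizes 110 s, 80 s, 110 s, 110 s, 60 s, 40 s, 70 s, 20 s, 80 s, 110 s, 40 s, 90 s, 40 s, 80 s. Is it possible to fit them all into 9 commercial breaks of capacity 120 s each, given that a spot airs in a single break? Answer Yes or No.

Total = 1040 s; ⌈1040/120⌉ = 9.
The bound of 9 does not rule out 9, but exhaustive search shows no assignment into 9 commercial breaks of capacity 120 s exists — the minimum is 10.

No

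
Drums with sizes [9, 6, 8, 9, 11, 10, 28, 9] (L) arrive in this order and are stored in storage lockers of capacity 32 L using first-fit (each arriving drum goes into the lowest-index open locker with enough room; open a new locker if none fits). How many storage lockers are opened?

3

  9 → locker 1 (new)  [load 9/32]
  6 → locker 1  [load 15/32]
  8 → locker 1  [load 23/32]
  9 → locker 1  [load 32/32]
  11 → locker 2 (new)  [load 11/32]
  10 → locker 2  [load 21/32]
  28 → locker 3 (new)  [load 28/32]
  9 → locker 2  [load 30/32]
3 storage lockers opened.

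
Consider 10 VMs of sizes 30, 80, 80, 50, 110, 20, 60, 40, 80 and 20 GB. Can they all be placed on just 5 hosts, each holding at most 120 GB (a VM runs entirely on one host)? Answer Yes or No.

Yes

A valid assignment using 5 hosts:
  host 1: 110 = 110
  host 2: 80 + 40 = 120
  host 3: 80 + 30 = 110
  host 4: 80 + 20 + 20 = 120
  host 5: 60 + 50 = 110
Every load is within 120 GB, so 5 hosts suffice.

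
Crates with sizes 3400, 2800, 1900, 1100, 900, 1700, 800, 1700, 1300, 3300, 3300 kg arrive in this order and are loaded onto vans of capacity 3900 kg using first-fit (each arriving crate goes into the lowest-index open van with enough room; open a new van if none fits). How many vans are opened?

  3400 → van 1 (new)  [load 3400/3900]
  2800 → van 2 (new)  [load 2800/3900]
  1900 → van 3 (new)  [load 1900/3900]
  1100 → van 2  [load 3900/3900]
  900 → van 3  [load 2800/3900]
  1700 → van 4 (new)  [load 1700/3900]
  800 → van 3  [load 3600/3900]
  1700 → van 4  [load 3400/3900]
  1300 → van 5 (new)  [load 1300/3900]
  3300 → van 6 (new)  [load 3300/3900]
  3300 → van 7 (new)  [load 3300/3900]
7 vans opened.

7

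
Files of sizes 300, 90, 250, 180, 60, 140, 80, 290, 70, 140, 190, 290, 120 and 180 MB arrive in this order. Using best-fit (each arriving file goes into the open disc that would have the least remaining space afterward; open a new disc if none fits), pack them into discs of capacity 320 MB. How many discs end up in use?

8

  300 → disc 1 (new)  [load 300/320]
  90 → disc 2 (new)  [load 90/320]
  250 → disc 3 (new)  [load 250/320]
  180 → disc 2  [load 270/320]
  60 → disc 3  [load 310/320]
  140 → disc 4 (new)  [load 140/320]
  80 → disc 4  [load 220/320]
  290 → disc 5 (new)  [load 290/320]
  70 → disc 4  [load 290/320]
  140 → disc 6 (new)  [load 140/320]
  190 → disc 7 (new)  [load 190/320]
  290 → disc 8 (new)  [load 290/320]
  120 → disc 7  [load 310/320]
  180 → disc 6  [load 320/320]
8 discs opened.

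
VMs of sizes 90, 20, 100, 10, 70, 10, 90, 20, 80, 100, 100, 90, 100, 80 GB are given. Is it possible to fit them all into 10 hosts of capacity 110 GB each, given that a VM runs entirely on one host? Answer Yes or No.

A valid assignment using 10 hosts:
  host 1: 100 + 10 = 110
  host 2: 100 + 10 = 110
  host 3: 100 = 100
  host 4: 100 = 100
  host 5: 90 + 20 = 110
  host 6: 90 + 20 = 110
  host 7: 90 = 90
  host 8: 80 = 80
  host 9: 80 = 80
  host 10: 70 = 70
Every load is within 110 GB, so 10 hosts suffice.

Yes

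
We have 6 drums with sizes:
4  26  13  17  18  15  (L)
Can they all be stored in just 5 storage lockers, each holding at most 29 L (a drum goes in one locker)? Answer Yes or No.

Yes

A valid assignment using 4 storage lockers:
  locker 1: 26 = 26
  locker 2: 18 + 4 = 22
  locker 3: 17 = 17
  locker 4: 15 + 13 = 28
That uses only 4 ≤ 5, so 5 storage lockers are enough.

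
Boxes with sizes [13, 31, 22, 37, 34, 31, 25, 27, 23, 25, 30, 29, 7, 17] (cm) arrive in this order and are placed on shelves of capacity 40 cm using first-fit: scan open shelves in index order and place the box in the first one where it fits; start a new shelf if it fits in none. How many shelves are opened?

  13 → shelf 1 (new)  [load 13/40]
  31 → shelf 2 (new)  [load 31/40]
  22 → shelf 1  [load 35/40]
  37 → shelf 3 (new)  [load 37/40]
  34 → shelf 4 (new)  [load 34/40]
  31 → shelf 5 (new)  [load 31/40]
  25 → shelf 6 (new)  [load 25/40]
  27 → shelf 7 (new)  [load 27/40]
  23 → shelf 8 (new)  [load 23/40]
  25 → shelf 9 (new)  [load 25/40]
  30 → shelf 10 (new)  [load 30/40]
  29 → shelf 11 (new)  [load 29/40]
  7 → shelf 2  [load 38/40]
  17 → shelf 8  [load 40/40]
11 shelves opened.

11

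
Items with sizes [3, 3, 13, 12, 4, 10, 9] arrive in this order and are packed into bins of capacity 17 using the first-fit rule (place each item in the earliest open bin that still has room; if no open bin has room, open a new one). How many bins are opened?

  3 → bin 1 (new)  [load 3/17]
  3 → bin 1  [load 6/17]
  13 → bin 2 (new)  [load 13/17]
  12 → bin 3 (new)  [load 12/17]
  4 → bin 1  [load 10/17]
  10 → bin 4 (new)  [load 10/17]
  9 → bin 5 (new)  [load 9/17]
5 bins opened.

5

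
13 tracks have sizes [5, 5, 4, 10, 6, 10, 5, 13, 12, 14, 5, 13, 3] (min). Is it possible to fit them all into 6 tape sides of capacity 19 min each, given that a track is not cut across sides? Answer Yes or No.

A valid assignment using 6 tape sides:
  side 1: 14 + 5 = 19
  side 2: 13 + 6 = 19
  side 3: 13 + 5 = 18
  side 4: 12 + 5 = 17
  side 5: 10 + 5 + 4 = 19
  side 6: 10 + 3 = 13
Every load is within 19 min, so 6 tape sides suffice.

Yes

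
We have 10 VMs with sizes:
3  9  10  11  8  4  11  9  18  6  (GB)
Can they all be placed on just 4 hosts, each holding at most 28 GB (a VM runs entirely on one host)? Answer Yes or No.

Yes

A valid assignment using 4 hosts:
  host 1: 18 + 10 = 28
  host 2: 11 + 11 + 6 = 28
  host 3: 9 + 9 + 8 = 26
  host 4: 4 + 3 = 7
Every load is within 28 GB, so 4 hosts suffice.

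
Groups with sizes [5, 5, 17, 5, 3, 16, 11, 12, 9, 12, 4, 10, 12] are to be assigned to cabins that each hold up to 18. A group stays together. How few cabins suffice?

Total = 17 + 16 + 12 + 12 + 12 + 11 + 10 + 9 + 5 + 5 + 5 + 4 + 3 = 121.
Lower bound: ⌈121/18⌉ = 7 cabins.
A packing using 8 cabins:
  cabin 1: 17 = 17
  cabin 2: 16 = 16
  cabin 3: 12 + 5 = 17
  cabin 4: 12 + 5 = 17
  cabin 5: 12 + 5 = 17
  cabin 6: 11 + 4 + 3 = 18
  cabin 7: 10 = 10
  cabin 8: 9 = 9
No arrangement into 7 cabins stays within capacity, so 8 is optimal.

8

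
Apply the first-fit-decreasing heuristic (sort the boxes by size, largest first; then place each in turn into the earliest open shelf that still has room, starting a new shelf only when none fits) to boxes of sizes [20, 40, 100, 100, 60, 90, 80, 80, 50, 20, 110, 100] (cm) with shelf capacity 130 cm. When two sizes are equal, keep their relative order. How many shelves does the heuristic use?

8

Sorted descending: 110, 100, 100, 100, 90, 80, 80, 60, 50, 40, 20, 20.
  110 → shelf 1 (new)  [load 110/130]
  100 → shelf 2 (new)  [load 100/130]
  100 → shelf 3 (new)  [load 100/130]
  100 → shelf 4 (new)  [load 100/130]
  90 → shelf 5 (new)  [load 90/130]
  80 → shelf 6 (new)  [load 80/130]
  80 → shelf 7 (new)  [load 80/130]
  60 → shelf 8 (new)  [load 60/130]
  50 → shelf 6  [load 130/130]
  40 → shelf 5  [load 130/130]
  20 → shelf 1  [load 130/130]
  20 → shelf 2  [load 120/130]
8 shelves opened.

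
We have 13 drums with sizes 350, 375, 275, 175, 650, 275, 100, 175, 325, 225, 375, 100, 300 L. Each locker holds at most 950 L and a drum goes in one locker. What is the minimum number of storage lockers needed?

4

Total = 650 + 375 + 375 + 350 + 325 + 300 + 275 + 275 + 225 + 175 + 175 + 100 + 100 = 3700 L.
Lower bound: ⌈3700/950⌉ = 4 storage lockers.
A packing using 4 storage lockers:
  locker 1: 650 + 300 = 950
  locker 2: 375 + 375 + 175 = 925
  locker 3: 350 + 325 + 275 = 950
  locker 4: 275 + 225 + 175 + 100 + 100 = 875
This matches the lower bound, so 4 is optimal.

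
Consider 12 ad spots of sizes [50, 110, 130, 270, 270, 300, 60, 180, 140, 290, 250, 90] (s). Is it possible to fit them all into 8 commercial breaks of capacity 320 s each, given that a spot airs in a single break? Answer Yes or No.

A valid assignment using 8 commercial breaks:
  break 1: 300 = 300
  break 2: 290 = 290
  break 3: 270 + 50 = 320
  break 4: 270 = 270
  break 5: 250 + 60 = 310
  break 6: 180 + 140 = 320
  break 7: 130 + 110 = 240
  break 8: 90 = 90
Every load is within 320 s, so 8 commercial breaks suffice.

Yes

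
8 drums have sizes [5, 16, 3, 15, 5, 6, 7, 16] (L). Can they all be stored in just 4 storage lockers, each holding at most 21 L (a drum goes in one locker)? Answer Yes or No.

Yes

A valid assignment using 4 storage lockers:
  locker 1: 16 + 5 = 21
  locker 2: 16 + 5 = 21
  locker 3: 15 + 6 = 21
  locker 4: 7 + 3 = 10
Every load is within 21 L, so 4 storage lockers suffice.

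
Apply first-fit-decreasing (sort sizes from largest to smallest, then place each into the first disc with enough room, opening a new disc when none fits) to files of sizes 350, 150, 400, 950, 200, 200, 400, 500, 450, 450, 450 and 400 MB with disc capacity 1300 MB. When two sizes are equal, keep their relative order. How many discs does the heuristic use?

Sorted descending: 950, 500, 450, 450, 450, 400, 400, 400, 350, 200, 200, 150.
  950 → disc 1 (new)  [load 950/1300]
  500 → disc 2 (new)  [load 500/1300]
  450 → disc 2  [load 950/1300]
  450 → disc 3 (new)  [load 450/1300]
  450 → disc 3  [load 900/1300]
  400 → disc 3  [load 1300/1300]
  400 → disc 4 (new)  [load 400/1300]
  400 → disc 4  [load 800/1300]
  350 → disc 1  [load 1300/1300]
  200 → disc 2  [load 1150/1300]
  200 → disc 4  [load 1000/1300]
  150 → disc 2  [load 1300/1300]
4 discs opened.

4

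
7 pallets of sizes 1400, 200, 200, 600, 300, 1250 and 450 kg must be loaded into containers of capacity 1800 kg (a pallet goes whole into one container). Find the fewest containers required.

3

Total = 1400 + 1250 + 600 + 450 + 300 + 200 + 200 = 4400 kg.
Lower bound: ⌈4400/1800⌉ = 3 containers.
A packing using 3 containers:
  container 1: 1400 + 300 = 1700
  container 2: 1250 + 450 = 1700
  container 3: 600 + 200 + 200 = 1000
This matches the lower bound, so 3 is optimal.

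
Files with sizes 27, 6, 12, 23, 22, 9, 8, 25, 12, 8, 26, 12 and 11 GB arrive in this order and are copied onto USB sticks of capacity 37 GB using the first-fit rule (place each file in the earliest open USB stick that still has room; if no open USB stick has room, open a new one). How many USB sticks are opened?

6

  27 → USB stick 1 (new)  [load 27/37]
  6 → USB stick 1  [load 33/37]
  12 → USB stick 2 (new)  [load 12/37]
  23 → USB stick 2  [load 35/37]
  22 → USB stick 3 (new)  [load 22/37]
  9 → USB stick 3  [load 31/37]
  8 → USB stick 4 (new)  [load 8/37]
  25 → USB stick 4  [load 33/37]
  12 → USB stick 5 (new)  [load 12/37]
  8 → USB stick 5  [load 20/37]
  26 → USB stick 6 (new)  [load 26/37]
  12 → USB stick 5  [load 32/37]
  11 → USB stick 6  [load 37/37]
6 USB sticks opened.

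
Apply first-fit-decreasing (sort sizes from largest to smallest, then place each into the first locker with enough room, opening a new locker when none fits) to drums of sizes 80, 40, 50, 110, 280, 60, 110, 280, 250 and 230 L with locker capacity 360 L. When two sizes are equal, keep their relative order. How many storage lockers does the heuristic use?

Sorted descending: 280, 280, 250, 230, 110, 110, 80, 60, 50, 40.
  280 → locker 1 (new)  [load 280/360]
  280 → locker 2 (new)  [load 280/360]
  250 → locker 3 (new)  [load 250/360]
  230 → locker 4 (new)  [load 230/360]
  110 → locker 3  [load 360/360]
  110 → locker 4  [load 340/360]
  80 → locker 1  [load 360/360]
  60 → locker 2  [load 340/360]
  50 → locker 5 (new)  [load 50/360]
  40 → locker 5  [load 90/360]
5 storage lockers opened.

5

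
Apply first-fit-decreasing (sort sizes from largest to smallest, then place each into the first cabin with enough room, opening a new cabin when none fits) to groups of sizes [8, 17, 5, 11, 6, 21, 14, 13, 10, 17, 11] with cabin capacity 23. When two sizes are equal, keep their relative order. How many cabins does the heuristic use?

6

Sorted descending: 21, 17, 17, 14, 13, 11, 11, 10, 8, 6, 5.
  21 → cabin 1 (new)  [load 21/23]
  17 → cabin 2 (new)  [load 17/23]
  17 → cabin 3 (new)  [load 17/23]
  14 → cabin 4 (new)  [load 14/23]
  13 → cabin 5 (new)  [load 13/23]
  11 → cabin 6 (new)  [load 11/23]
  11 → cabin 6  [load 22/23]
  10 → cabin 5  [load 23/23]
  8 → cabin 4  [load 22/23]
  6 → cabin 2  [load 23/23]
  5 → cabin 3  [load 22/23]
6 cabins opened.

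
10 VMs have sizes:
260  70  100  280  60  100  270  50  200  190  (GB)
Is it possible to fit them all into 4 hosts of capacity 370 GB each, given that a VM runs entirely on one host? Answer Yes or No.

No

Total = 1580 GB; ⌈1580/370⌉ = 5.
At least 5 hosts are required, but only 4 are allowed.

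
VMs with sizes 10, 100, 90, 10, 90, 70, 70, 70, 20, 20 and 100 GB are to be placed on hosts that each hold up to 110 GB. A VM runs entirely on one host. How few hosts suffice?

7

Total = 100 + 100 + 90 + 90 + 70 + 70 + 70 + 20 + 20 + 10 + 10 = 650 GB.
Lower bound: ⌈650/110⌉ = 6 hosts.
Also, 7 VMs each exceed 55 GB, and no two of those can share a host, so at least 7 hosts are needed.
A packing using 7 hosts:
  host 1: 100 + 10 = 110
  host 2: 100 + 10 = 110
  host 3: 90 + 20 = 110
  host 4: 90 + 20 = 110
  host 5: 70 = 70
  host 6: 70 = 70
  host 7: 70 = 70
This matches the lower bound, so 7 is optimal.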